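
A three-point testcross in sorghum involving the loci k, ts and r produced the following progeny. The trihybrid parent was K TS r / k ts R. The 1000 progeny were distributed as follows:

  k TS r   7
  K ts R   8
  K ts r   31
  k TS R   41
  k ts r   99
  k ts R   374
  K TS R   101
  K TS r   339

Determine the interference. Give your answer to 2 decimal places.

The two rarest classes, k TS r and K ts R, are the double crossovers. Comparing them with the parentals, only the k allele has switched, so k is the middle locus and the order is ts – k – r.
ts–k: (72 + 15)/1000 = 0.0870; k–r: (200 + 15)/1000 = 0.2150.
Expected DCO frequency = 0.0870 × 0.2150 ≈ 0.01870; observed = 15/1000 ≈ 0.01500.
Coefficient of coincidence = 0.01500/0.01870 ≈ 0.80; interference = 1 − 0.80 = 0.20.

0.20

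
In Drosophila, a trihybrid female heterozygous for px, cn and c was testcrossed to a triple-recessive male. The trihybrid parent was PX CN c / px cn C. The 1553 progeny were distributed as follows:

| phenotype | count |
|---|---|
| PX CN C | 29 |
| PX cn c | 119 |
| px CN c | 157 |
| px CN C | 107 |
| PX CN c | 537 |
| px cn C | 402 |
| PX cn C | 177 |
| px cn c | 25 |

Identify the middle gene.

c

The two rarest classes, PX CN C and px cn c, are the double crossovers. Comparing them with the parentals, only the c allele has switched, so c is the middle locus and the order is px – c – cn.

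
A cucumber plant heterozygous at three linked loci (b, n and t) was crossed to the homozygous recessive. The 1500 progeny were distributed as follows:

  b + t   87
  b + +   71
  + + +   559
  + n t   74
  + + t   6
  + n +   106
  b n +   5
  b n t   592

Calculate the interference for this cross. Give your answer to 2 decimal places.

The two most frequent reciprocal classes, b n t and + + +, are the parental types, so the F1 was b n t / + + +.
The two rarest classes, b n + and + + t, are the double crossovers. Comparing them with the parentals, only the t allele has switched, so t is the middle locus and the order is n – t – b.
n–t: (193 + 11)/1500 = 0.1360; t–b: (145 + 11)/1500 = 0.1040.
Expected DCO frequency = 0.1360 × 0.1040 ≈ 0.01414; observed = 11/1500 ≈ 0.00733.
Coefficient of coincidence = 0.00733/0.01414 ≈ 0.52; interference = 1 − 0.52 = 0.48.

0.48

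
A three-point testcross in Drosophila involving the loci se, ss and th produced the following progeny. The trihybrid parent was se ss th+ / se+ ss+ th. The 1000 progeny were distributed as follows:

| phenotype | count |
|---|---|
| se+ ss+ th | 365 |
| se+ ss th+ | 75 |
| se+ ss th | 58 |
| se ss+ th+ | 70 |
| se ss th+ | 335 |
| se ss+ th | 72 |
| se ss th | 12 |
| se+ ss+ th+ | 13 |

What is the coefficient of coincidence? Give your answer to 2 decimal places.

0.95

The two rarest classes, se ss th and se+ ss+ th+, are the double crossovers. Comparing them with the parentals, only the th allele has switched, so th is the middle locus and the order is ss – th – se.
ss–th: (128 + 25)/1000 = 0.1530; th–se: (147 + 25)/1000 = 0.1720.
Expected DCO frequency = 0.1530 × 0.1720 ≈ 0.02632; observed = 25/1000 ≈ 0.02500.
Coefficient of coincidence = 0.02500/0.02632 ≈ 0.95.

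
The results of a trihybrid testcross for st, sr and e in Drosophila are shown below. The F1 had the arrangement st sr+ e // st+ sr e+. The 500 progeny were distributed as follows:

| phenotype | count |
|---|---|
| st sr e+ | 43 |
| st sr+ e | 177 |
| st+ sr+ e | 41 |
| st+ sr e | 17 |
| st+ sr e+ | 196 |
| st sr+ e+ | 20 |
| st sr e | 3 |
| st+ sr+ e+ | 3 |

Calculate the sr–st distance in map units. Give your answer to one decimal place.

The two rarest classes, st sr e and st+ sr+ e+, are the double crossovers. Comparing them with the parentals, only the sr allele has switched, so sr is the middle locus and the order is e – sr – st.
Crossovers in the sr–st interval produce the single-crossover classes st+ sr+ e and st sr e+ (41 + 43 = 84) plus the double crossovers (6).
RF(sr–st) = (84 + 6) / 500 = 90/500 = 0.1800 → 18.0 map units.

18.0 map units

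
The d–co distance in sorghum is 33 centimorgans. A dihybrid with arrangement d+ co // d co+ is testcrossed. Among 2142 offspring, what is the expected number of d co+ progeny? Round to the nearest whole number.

A map distance of 33 centimorgans corresponds to a recombination frequency of 0.330.
The F1 is d+ co / d co+, so d co+ is a parental gamete class with expected frequency (1 − r)/2 = 0.670/2 = 0.3350.
Expected number = 0.3350 × 2142 = 717.57 ≈ 718.

718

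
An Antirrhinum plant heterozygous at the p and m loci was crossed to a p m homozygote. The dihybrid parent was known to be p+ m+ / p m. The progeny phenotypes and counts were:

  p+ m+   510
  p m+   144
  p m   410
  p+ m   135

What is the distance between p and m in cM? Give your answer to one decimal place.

23.3 cM

The recombinant classes are p+ m and p m+: 135 + 144 = 279.
Recombination frequency = 279/1199 = 0.2327 ≈ 23.3%, i.e. 23.3 cM.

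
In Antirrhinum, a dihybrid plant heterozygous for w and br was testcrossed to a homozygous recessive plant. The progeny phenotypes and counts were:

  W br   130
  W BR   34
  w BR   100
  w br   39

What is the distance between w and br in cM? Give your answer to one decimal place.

24.1 cM

The two most frequent classes, W br (130) and w BR (100), are the parental types, so the F1 was W br / w BR.
The recombinant classes are W BR and w br: 34 + 39 = 73.
Recombination frequency = 73/303 = 0.2409 ≈ 24.1%, i.e. 24.1 cM.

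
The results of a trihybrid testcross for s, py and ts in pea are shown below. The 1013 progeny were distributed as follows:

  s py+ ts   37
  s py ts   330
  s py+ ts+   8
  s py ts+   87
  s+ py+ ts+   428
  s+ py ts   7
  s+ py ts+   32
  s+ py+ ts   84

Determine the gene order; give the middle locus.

The two most frequent reciprocal classes, s+ py+ ts+ and s py ts, are the parental types, so the F1 was s+ py+ ts+ / s py ts.
The two rarest classes, s py+ ts+ and s+ py ts, are the double crossovers. Comparing them with the parentals, only the s allele has switched, so s is the middle locus and the order is py – s – ts.

s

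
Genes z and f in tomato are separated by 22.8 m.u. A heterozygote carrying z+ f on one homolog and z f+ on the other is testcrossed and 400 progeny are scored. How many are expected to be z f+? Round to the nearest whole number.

A map distance of 22.8 m.u. corresponds to a recombination frequency of 0.228.
The F1 is z+ f / z f+, so z f+ is a parental gamete class with expected frequency (1 − r)/2 = 0.772/2 = 0.3860.
Expected number = 0.3860 × 400 = 154.40 ≈ 154.

154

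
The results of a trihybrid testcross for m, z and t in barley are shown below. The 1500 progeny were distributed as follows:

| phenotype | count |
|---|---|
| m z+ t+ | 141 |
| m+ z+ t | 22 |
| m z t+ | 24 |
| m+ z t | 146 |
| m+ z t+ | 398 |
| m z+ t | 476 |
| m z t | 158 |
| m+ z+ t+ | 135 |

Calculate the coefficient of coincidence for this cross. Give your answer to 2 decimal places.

0.61

The two most frequent reciprocal classes, m z+ t and m+ z t+, are the parental types, so the F1 was m z+ t / m+ z t+.
The two rarest classes, m+ z+ t and m z t+, are the double crossovers. Comparing them with the parentals, only the m allele has switched, so m is the middle locus and the order is z – m – t.
z–m: (293 + 46)/1500 = 0.2260; m–t: (287 + 46)/1500 = 0.2220.
Expected DCO frequency = 0.2260 × 0.2220 ≈ 0.05017; observed = 46/1500 ≈ 0.03067.
Coefficient of coincidence = 0.03067/0.05017 ≈ 0.61.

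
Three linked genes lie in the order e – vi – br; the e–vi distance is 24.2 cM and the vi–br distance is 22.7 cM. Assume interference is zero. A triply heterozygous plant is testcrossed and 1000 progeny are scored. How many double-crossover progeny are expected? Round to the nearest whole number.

Map distances give recombination frequencies of 0.242 and 0.227 for the two intervals.
With no interference, expected double-crossover frequency = 0.242 × 0.227 = 0.05493.
Expected number = 0.05493 × 1000 = 54.93 ≈ 55.

55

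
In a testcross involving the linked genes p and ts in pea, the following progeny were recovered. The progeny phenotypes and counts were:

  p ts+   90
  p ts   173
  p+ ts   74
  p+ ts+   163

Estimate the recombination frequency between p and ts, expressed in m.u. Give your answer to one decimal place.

32.8 m.u.

The two most frequent classes, p+ ts+ (163) and p ts (173), are the parental types, so the F1 was p+ ts+ / p ts.
The recombinant classes are p+ ts and p ts+: 74 + 90 = 164.
Recombination frequency = 164/500 = 0.3280 ≈ 32.8%, i.e. 32.8 m.u.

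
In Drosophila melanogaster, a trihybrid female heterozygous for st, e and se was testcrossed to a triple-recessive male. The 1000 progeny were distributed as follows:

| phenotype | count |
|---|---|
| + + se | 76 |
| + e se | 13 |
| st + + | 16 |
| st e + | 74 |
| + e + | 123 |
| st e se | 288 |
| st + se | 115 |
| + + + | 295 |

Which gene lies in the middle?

The two most frequent reciprocal classes, st e se and + + +, are the parental types, so the F1 was st e se / + + +.
The two rarest classes, + e se and st + +, are the double crossovers. Comparing them with the parentals, only the st allele has switched, so st is the middle locus and the order is e – st – se.

st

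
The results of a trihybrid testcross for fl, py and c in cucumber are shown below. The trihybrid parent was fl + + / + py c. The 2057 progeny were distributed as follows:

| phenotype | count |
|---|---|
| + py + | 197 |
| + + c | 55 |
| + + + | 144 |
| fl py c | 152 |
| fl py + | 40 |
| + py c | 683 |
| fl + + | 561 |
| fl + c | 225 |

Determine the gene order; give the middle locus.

The two rarest classes, fl py + and + + c, are the double crossovers. Comparing them with the parentals, only the py allele has switched, so py is the middle locus and the order is fl – py – c.

py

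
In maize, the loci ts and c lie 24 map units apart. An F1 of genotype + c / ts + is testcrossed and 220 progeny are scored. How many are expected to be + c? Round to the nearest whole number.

84

A map distance of 24 map units corresponds to a recombination frequency of 0.240.
The F1 is + c / ts +, so + c is a parental gamete class with expected frequency (1 − r)/2 = 0.760/2 = 0.3800.
Expected number = 0.3800 × 220 = 83.60 ≈ 84.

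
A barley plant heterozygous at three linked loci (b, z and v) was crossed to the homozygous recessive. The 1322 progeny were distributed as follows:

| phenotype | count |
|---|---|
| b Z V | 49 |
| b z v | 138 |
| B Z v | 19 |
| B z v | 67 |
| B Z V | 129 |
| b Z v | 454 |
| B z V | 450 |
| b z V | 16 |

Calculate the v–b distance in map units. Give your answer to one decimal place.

11.4 map units

The two most frequent reciprocal classes, B z V and b Z v, are the parental types, so the F1 was B z V / b Z v.
The two rarest classes, b z V and B Z v, are the double crossovers. Comparing them with the parentals, only the b allele has switched, so b is the middle locus and the order is v – b – z.
Crossovers in the v–b interval produce the single-crossover classes B z v and b Z V (67 + 49 = 116) plus the double crossovers (35).
RF(v–b) = (116 + 35) / 1322 = 151/1322 = 0.1142 → 11.4 map units.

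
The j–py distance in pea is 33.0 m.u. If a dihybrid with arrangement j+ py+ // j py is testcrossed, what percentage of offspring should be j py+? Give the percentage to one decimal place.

A map distance of 33.0 m.u. corresponds to a recombination frequency of 0.330.
The F1 is j+ py+ / j py, so j py+ is a recombinant gamete class with expected frequency r/2 = 0.330/2 = 0.1650.
That is 0.1650 = 16.5% of the progeny.

16.5%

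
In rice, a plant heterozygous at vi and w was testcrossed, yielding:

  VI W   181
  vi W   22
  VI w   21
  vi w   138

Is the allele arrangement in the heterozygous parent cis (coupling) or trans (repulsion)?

cis

The two most frequent classes are VI W (181) and vi w (138); these are the parental (non-recombinant) types.
So the F1 carried VI W on one chromosome and vi w on the other — the recessive alleles are on the same chromosome (cis / coupling).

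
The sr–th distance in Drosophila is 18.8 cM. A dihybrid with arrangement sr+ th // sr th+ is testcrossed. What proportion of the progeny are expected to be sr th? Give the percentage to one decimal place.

A map distance of 18.8 cM corresponds to a recombination frequency of 0.188.
The F1 is sr+ th / sr th+, so sr th is a recombinant gamete class with expected frequency r/2 = 0.188/2 = 0.0940.
That is 0.0940 = 9.4% of the progeny.

9.4%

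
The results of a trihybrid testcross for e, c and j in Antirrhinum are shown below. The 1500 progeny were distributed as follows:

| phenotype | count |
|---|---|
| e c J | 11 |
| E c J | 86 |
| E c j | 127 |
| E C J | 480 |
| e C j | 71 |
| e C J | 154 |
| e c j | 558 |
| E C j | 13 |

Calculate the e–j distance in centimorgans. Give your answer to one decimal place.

The two most frequent reciprocal classes, e c j and E C J, are the parental types, so the F1 was e c j / E C J.
The two rarest classes, e c J and E C j, are the double crossovers. Comparing them with the parentals, only the j allele has switched, so j is the middle locus and the order is e – j – c.
Crossovers in the e–j interval produce the single-crossover classes E c j and e C J (127 + 154 = 281) plus the double crossovers (24).
RF(e–j) = (281 + 24) / 1500 = 305/1500 = 0.2033 → 20.3 centimorgans.

20.3 centimorgans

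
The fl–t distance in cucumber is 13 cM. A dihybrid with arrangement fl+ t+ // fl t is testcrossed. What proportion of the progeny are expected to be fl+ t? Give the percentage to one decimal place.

6.5%

A map distance of 13 cM corresponds to a recombination frequency of 0.130.
The F1 is fl+ t+ / fl t, so fl+ t is a recombinant gamete class with expected frequency r/2 = 0.130/2 = 0.0650.
That is 0.0650 = 6.5% of the progeny.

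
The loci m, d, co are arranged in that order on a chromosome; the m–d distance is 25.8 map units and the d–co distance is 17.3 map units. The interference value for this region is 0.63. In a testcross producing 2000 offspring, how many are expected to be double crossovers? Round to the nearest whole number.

Map distances give recombination frequencies of 0.258 and 0.173 for the two intervals.
With interference 0.63 (so coincidence = 0.37), expected double-crossover frequency = 0.258 × 0.173 × 0.37 = 0.01651.
Expected number = 0.01651 × 2000 = 33.03 ≈ 33.

33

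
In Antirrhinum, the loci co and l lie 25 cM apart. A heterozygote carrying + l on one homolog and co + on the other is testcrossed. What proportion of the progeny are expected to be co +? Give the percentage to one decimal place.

37.5%

A map distance of 25 cM corresponds to a recombination frequency of 0.250.
The F1 is + l / co +, so co + is a parental gamete class with expected frequency (1 − r)/2 = 0.750/2 = 0.3750.
That is 0.3750 = 37.5% of the progeny.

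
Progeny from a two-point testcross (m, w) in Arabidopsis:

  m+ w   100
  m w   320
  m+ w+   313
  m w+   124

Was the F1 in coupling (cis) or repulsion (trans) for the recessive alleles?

The two most frequent classes are m+ w+ (313) and m w (320); these are the parental (non-recombinant) types.
So the F1 carried m+ w+ on one chromosome and m w on the other — the recessive alleles are on the same chromosome (cis / coupling).

cis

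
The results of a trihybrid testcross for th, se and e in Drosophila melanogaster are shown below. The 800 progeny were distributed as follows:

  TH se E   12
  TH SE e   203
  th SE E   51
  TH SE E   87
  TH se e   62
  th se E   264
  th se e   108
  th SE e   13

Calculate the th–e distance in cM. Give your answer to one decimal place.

27.5 cM

The two most frequent reciprocal classes, TH SE e and th se E, are the parental types, so the F1 was TH SE e / th se E.
The two rarest classes, th SE e and TH se E, are the double crossovers. Comparing them with the parentals, only the th allele has switched, so th is the middle locus and the order is se – th – e.
Crossovers in the th–e interval produce the single-crossover classes TH SE E and th se e (87 + 108 = 195) plus the double crossovers (25).
RF(th–e) = (195 + 25) / 800 = 220/800 = 0.2750 → 27.5 cM.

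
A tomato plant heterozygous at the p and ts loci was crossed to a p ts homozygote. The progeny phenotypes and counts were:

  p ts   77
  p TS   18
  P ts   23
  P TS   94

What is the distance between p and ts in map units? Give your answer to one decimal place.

19.3 map units

The two most frequent classes, P TS (94) and p ts (77), are the parental types, so the F1 was P TS / p ts.
The recombinant classes are P ts and p TS: 23 + 18 = 41.
Recombination frequency = 41/212 = 0.1934 ≈ 19.3%, i.e. 19.3 map units.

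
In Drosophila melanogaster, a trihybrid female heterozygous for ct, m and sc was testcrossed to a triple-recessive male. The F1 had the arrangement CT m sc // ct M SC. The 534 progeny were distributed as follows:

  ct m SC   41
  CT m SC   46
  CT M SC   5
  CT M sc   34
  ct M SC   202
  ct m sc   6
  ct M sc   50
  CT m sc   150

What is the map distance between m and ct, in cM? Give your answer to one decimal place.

The two rarest classes, ct m sc and CT M SC, are the double crossovers. Comparing them with the parentals, only the ct allele has switched, so ct is the middle locus and the order is sc – ct – m.
Crossovers in the ct–m interval produce the single-crossover classes CT M sc and ct m SC (34 + 41 = 75) plus the double crossovers (11).
RF(ct–m) = (75 + 11) / 534 = 86/534 = 0.1610 → 16.1 cM.

16.1 cM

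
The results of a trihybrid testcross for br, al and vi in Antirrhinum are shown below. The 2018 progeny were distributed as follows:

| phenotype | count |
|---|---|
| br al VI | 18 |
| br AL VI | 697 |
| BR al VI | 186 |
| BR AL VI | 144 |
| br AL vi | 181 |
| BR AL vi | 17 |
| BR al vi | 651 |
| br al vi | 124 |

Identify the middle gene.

al

The two most frequent reciprocal classes, br AL VI and BR al vi, are the parental types, so the F1 was br AL VI / BR al vi.
The two rarest classes, br al VI and BR AL vi, are the double crossovers. Comparing them with the parentals, only the al allele has switched, so al is the middle locus and the order is br – al – vi.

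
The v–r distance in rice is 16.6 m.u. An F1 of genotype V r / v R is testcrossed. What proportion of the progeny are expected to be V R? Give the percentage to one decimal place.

8.3%

A map distance of 16.6 m.u. corresponds to a recombination frequency of 0.166.
The F1 is V r / v R, so V R is a recombinant gamete class with expected frequency r/2 = 0.166/2 = 0.0830.
That is 0.0830 = 8.3% of the progeny.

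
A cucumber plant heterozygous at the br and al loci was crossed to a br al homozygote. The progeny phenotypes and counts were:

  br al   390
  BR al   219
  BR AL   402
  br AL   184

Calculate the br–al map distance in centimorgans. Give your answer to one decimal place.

The two most frequent classes, BR AL (402) and br al (390), are the parental types, so the F1 was BR AL / br al.
The recombinant classes are BR al and br AL: 219 + 184 = 403.
Recombination frequency = 403/1195 = 0.3372 ≈ 33.7%, i.e. 33.7 centimorgans.

33.7 centimorgans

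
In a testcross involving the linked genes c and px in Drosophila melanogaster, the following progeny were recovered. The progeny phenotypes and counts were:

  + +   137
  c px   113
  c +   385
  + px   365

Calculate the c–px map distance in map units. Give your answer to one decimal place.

25.0 map units

The two most frequent classes, + px (365) and c + (385), are the parental types, so the F1 was + px / c +.
The recombinant classes are + + and c px: 137 + 113 = 250.
Recombination frequency = 250/1000 = 0.2500 ≈ 25.0%, i.e. 25.0 map units.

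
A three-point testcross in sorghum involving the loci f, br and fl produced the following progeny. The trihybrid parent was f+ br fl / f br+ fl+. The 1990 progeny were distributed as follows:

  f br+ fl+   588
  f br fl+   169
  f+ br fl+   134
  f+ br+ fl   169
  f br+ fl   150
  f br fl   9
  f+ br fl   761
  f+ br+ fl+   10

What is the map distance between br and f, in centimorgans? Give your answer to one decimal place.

The two rarest classes, f br fl and f+ br+ fl+, are the double crossovers. Comparing them with the parentals, only the f allele has switched, so f is the middle locus and the order is br – f – fl.
Crossovers in the br–f interval produce the single-crossover classes f+ br+ fl and f br fl+ (169 + 169 = 338) plus the double crossovers (19).
RF(br–f) = (338 + 19) / 1990 = 357/1990 = 0.1794 → 17.9 centimorgans.

17.9 centimorgans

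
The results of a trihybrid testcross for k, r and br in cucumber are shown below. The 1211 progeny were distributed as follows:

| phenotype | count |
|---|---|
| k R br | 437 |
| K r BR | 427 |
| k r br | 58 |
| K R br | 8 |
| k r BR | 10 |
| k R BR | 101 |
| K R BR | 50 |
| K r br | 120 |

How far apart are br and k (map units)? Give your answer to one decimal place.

The two most frequent reciprocal classes, K r BR and k R br, are the parental types, so the F1 was K r BR / k R br.
The two rarest classes, k r BR and K R br, are the double crossovers. Comparing them with the parentals, only the k allele has switched, so k is the middle locus and the order is r – k – br.
Crossovers in the k–br interval produce the single-crossover classes K r br and k R BR (120 + 101 = 221) plus the double crossovers (18).
RF(k–br) = (221 + 18) / 1211 = 239/1211 = 0.1974 → 19.7 map units.

19.7 map units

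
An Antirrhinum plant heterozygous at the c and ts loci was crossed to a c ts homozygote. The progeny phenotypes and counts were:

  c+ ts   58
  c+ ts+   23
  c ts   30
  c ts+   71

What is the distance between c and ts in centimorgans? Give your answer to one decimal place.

The two most frequent classes, c+ ts (58) and c ts+ (71), are the parental types, so the F1 was c+ ts / c ts+.
The recombinant classes are c+ ts+ and c ts: 23 + 30 = 53.
Recombination frequency = 53/182 = 0.2912 ≈ 29.1%, i.e. 29.1 centimorgans.

29.1 centimorgans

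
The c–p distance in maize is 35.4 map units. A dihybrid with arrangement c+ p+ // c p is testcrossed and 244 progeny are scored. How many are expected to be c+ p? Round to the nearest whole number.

43

A map distance of 35.4 map units corresponds to a recombination frequency of 0.354.
The F1 is c+ p+ / c p, so c+ p is a recombinant gamete class with expected frequency r/2 = 0.354/2 = 0.1770.
Expected number = 0.1770 × 244 = 43.19 ≈ 43.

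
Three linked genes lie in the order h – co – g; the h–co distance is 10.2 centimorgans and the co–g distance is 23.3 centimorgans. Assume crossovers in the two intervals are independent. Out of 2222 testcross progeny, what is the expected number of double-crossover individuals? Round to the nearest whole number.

Map distances give recombination frequencies of 0.102 and 0.233 for the two intervals.
With no interference, expected double-crossover frequency = 0.102 × 0.233 = 0.02377.
Expected number = 0.02377 × 2222 = 52.81 ≈ 53.

53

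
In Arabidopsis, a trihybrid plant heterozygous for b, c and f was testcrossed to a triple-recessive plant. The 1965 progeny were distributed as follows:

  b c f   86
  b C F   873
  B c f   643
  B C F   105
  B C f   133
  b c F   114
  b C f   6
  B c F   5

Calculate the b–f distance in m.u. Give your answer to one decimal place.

10.3 m.u.

The two most frequent reciprocal classes, B c f and b C F, are the parental types, so the F1 was B c f / b C F.
The two rarest classes, B c F and b C f, are the double crossovers. Comparing them with the parentals, only the f allele has switched, so f is the middle locus and the order is b – f – c.
Crossovers in the b–f interval produce the single-crossover classes b c f and B C F (86 + 105 = 191) plus the double crossovers (11).
RF(b–f) = (191 + 11) / 1965 = 202/1965 = 0.1028 → 10.3 m.u.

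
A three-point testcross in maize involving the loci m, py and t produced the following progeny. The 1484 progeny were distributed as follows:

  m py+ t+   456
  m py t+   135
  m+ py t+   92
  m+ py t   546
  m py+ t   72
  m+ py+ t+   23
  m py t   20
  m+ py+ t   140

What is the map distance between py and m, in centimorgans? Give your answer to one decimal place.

21.4 centimorgans

The two most frequent reciprocal classes, m+ py t and m py+ t+, are the parental types, so the F1 was m+ py t / m py+ t+.
The two rarest classes, m py t and m+ py+ t+, are the double crossovers. Comparing them with the parentals, only the m allele has switched, so m is the middle locus and the order is py – m – t.
Crossovers in the py–m interval produce the single-crossover classes m+ py+ t and m py t+ (140 + 135 = 275) plus the double crossovers (43).
RF(py–m) = (275 + 43) / 1484 = 318/1484 = 0.2143 → 21.4 centimorgans.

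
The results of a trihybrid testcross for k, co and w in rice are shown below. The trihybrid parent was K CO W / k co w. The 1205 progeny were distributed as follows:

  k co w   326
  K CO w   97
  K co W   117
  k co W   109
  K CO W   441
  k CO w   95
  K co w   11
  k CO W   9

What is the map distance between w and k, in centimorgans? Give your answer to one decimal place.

18.8 centimorgans

The two rarest classes, k CO W and K co w, are the double crossovers. Comparing them with the parentals, only the k allele has switched, so k is the middle locus and the order is co – k – w.
Crossovers in the k–w interval produce the single-crossover classes K CO w and k co W (97 + 109 = 206) plus the double crossovers (20).
RF(k–w) = (206 + 20) / 1205 = 226/1205 = 0.1876 → 18.8 centimorgans.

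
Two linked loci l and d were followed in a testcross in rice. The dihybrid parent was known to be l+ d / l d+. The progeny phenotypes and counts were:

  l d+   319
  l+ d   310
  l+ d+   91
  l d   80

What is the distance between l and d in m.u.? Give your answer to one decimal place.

21.4 m.u.

The recombinant classes are l+ d+ and l d: 91 + 80 = 171.
Recombination frequency = 171/800 = 0.2137 ≈ 21.4%, i.e. 21.4 m.u.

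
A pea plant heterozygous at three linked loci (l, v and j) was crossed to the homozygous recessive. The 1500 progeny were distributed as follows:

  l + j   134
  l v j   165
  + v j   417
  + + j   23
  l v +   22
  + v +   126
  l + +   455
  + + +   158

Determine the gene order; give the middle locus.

v

The two most frequent reciprocal classes, l + + and + v j, are the parental types, so the F1 was l + + / + v j.
The two rarest classes, l v + and + + j, are the double crossovers. Comparing them with the parentals, only the v allele has switched, so v is the middle locus and the order is l – v – j.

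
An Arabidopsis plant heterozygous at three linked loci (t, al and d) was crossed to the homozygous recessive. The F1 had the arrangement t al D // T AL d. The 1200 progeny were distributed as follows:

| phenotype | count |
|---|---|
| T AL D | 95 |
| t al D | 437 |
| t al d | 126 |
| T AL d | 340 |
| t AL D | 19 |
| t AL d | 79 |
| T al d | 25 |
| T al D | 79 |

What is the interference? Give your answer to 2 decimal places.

0.01

The two rarest classes, t AL D and T al d, are the double crossovers. Comparing them with the parentals, only the al allele has switched, so al is the middle locus and the order is t – al – d.
t–al: (158 + 44)/1200 = 0.1683; al–d: (221 + 44)/1200 = 0.2208.
Expected DCO frequency = 0.1683 × 0.2208 ≈ 0.03716; observed = 44/1200 ≈ 0.03667.
Coefficient of coincidence = 0.03667/0.03716 ≈ 0.99; interference = 1 − 0.99 = 0.01.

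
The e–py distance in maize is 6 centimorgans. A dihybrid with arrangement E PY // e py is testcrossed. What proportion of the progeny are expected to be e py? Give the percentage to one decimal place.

A map distance of 6 centimorgans corresponds to a recombination frequency of 0.060.
The F1 is E PY / e py, so e py is a parental gamete class with expected frequency (1 − r)/2 = 0.940/2 = 0.4700.
That is 0.4700 = 47.0% of the progeny.

47.0%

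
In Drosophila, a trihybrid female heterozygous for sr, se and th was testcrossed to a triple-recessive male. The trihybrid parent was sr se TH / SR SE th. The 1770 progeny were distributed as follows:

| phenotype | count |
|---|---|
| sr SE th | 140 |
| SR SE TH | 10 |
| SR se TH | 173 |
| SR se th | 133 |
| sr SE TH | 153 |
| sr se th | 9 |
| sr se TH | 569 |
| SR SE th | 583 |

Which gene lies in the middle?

th

The two rarest classes, sr se th and SR SE TH, are the double crossovers. Comparing them with the parentals, only the th allele has switched, so th is the middle locus and the order is sr – th – se.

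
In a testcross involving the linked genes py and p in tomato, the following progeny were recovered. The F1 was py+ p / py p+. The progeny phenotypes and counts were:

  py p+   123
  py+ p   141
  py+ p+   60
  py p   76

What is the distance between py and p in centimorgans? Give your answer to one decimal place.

34.0 centimorgans

The recombinant classes are py+ p+ and py p: 60 + 76 = 136.
Recombination frequency = 136/400 = 0.3400 ≈ 34.0%, i.e. 34.0 centimorgans.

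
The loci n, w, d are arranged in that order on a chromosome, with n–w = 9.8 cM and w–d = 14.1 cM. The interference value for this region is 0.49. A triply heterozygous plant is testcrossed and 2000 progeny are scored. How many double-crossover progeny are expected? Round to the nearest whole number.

Map distances give recombination frequencies of 0.098 and 0.141 for the two intervals.
With interference 0.49 (so coincidence = 0.51), expected double-crossover frequency = 0.098 × 0.141 × 0.51 = 0.00705.
Expected number = 0.00705 × 2000 = 14.09 ≈ 14.

14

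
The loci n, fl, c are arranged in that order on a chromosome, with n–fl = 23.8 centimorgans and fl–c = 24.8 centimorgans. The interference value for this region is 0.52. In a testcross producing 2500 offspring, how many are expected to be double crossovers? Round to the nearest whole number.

71

Map distances give recombination frequencies of 0.238 and 0.248 for the two intervals.
With interference 0.52 (so coincidence = 0.48), expected double-crossover frequency = 0.238 × 0.248 × 0.48 = 0.02833.
Expected number = 0.02833 × 2500 = 70.83 ≈ 71.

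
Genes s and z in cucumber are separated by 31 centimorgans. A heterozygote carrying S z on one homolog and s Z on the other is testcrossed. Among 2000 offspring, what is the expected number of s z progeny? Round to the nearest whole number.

A map distance of 31 centimorgans corresponds to a recombination frequency of 0.310.
The F1 is S z / s Z, so s z is a recombinant gamete class with expected frequency r/2 = 0.310/2 = 0.1550.
Expected number = 0.1550 × 2000 = 310.00 ≈ 310.

310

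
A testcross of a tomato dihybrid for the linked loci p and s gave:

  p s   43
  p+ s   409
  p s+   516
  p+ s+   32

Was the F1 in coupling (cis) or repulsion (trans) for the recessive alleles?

The two most frequent classes are p+ s (409) and p s+ (516); these are the parental (non-recombinant) types.
So the F1 carried p+ s on one chromosome and p s+ on the other — the recessive alleles are on opposite chromosomes (trans / repulsion).

trans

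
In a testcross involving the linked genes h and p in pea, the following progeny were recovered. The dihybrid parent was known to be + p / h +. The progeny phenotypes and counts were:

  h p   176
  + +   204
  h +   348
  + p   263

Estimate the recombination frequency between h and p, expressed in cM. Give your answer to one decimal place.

38.3 cM

The recombinant classes are + + and h p: 204 + 176 = 380.
Recombination frequency = 380/991 = 0.3835 ≈ 38.3%, i.e. 38.3 cM.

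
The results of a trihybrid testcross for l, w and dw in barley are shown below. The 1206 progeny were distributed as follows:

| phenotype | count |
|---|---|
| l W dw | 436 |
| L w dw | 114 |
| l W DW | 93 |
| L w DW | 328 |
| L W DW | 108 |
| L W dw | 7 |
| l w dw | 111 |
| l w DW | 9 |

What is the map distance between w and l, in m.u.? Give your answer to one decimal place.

19.5 m.u.

The two most frequent reciprocal classes, L w DW and l W dw, are the parental types, so the F1 was L w DW / l W dw.
The two rarest classes, l w DW and L W dw, are the double crossovers. Comparing them with the parentals, only the l allele has switched, so l is the middle locus and the order is w – l – dw.
Crossovers in the w–l interval produce the single-crossover classes L W DW and l w dw (108 + 111 = 219) plus the double crossovers (16).
RF(w–l) = (219 + 16) / 1206 = 235/1206 = 0.1949 → 19.5 m.u.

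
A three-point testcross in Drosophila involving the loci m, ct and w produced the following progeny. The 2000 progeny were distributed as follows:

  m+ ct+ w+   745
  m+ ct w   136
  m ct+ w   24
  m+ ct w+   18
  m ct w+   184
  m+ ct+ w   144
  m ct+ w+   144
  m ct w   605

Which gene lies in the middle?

ct

The two most frequent reciprocal classes, m ct w and m+ ct+ w+, are the parental types, so the F1 was m ct w / m+ ct+ w+.
The two rarest classes, m ct+ w and m+ ct w+, are the double crossovers. Comparing them with the parentals, only the ct allele has switched, so ct is the middle locus and the order is w – ct – m.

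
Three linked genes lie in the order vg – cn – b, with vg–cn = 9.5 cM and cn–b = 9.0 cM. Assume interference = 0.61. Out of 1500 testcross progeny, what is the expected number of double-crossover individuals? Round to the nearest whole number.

Map distances give recombination frequencies of 0.095 and 0.090 for the two intervals.
With interference 0.61 (so coincidence = 0.39), expected double-crossover frequency = 0.095 × 0.090 × 0.39 = 0.00333.
Expected number = 0.00333 × 1500 = 5.00 ≈ 5.

5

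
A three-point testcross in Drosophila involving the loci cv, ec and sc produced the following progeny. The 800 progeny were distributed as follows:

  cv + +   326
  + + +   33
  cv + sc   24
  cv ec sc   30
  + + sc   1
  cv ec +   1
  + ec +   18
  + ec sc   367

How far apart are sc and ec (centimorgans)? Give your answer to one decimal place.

5.5 centimorgans

The two most frequent reciprocal classes, cv + + and + ec sc, are the parental types, so the F1 was cv + + / + ec sc.
The two rarest classes, cv ec + and + + sc, are the double crossovers. Comparing them with the parentals, only the ec allele has switched, so ec is the middle locus and the order is cv – ec – sc.
Crossovers in the ec–sc interval produce the single-crossover classes cv + sc and + ec + (24 + 18 = 42) plus the double crossovers (2).
RF(ec–sc) = (42 + 2) / 800 = 44/800 = 0.0550 → 5.5 centimorgans.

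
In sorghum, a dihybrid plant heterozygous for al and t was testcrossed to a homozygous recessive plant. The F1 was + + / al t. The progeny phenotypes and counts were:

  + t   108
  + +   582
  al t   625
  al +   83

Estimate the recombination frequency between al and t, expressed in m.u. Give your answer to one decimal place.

The recombinant classes are + t and al +: 108 + 83 = 191.
Recombination frequency = 191/1398 = 0.1366 ≈ 13.7%, i.e. 13.7 m.u.

13.7 m.u.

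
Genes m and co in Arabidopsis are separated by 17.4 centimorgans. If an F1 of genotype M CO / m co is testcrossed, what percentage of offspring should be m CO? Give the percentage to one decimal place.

A map distance of 17.4 centimorgans corresponds to a recombination frequency of 0.174.
The F1 is M CO / m co, so m CO is a recombinant gamete class with expected frequency r/2 = 0.174/2 = 0.0870.
That is 0.0870 = 8.7% of the progeny.

8.7%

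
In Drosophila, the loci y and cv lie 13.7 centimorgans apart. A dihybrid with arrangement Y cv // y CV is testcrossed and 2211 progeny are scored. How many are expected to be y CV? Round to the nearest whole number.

954

A map distance of 13.7 centimorgans corresponds to a recombination frequency of 0.137.
The F1 is Y cv / y CV, so y CV is a parental gamete class with expected frequency (1 − r)/2 = 0.863/2 = 0.4315.
Expected number = 0.4315 × 2211 = 954.05 ≈ 954.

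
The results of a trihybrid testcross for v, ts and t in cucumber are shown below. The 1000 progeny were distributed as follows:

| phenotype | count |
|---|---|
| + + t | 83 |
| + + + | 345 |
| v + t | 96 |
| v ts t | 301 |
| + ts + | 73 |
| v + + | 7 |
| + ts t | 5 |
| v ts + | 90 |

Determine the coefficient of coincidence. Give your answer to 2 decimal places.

0.36

The two most frequent reciprocal classes, + + + and v ts t, are the parental types, so the F1 was + + + / v ts t.
The two rarest classes, v + + and + ts t, are the double crossovers. Comparing them with the parentals, only the v allele has switched, so v is the middle locus and the order is ts – v – t.
ts–v: (169 + 12)/1000 = 0.1810; v–t: (173 + 12)/1000 = 0.1850.
Expected DCO frequency = 0.1810 × 0.1850 ≈ 0.03349; observed = 12/1000 ≈ 0.01200.
Coefficient of coincidence = 0.01200/0.03349 ≈ 0.36.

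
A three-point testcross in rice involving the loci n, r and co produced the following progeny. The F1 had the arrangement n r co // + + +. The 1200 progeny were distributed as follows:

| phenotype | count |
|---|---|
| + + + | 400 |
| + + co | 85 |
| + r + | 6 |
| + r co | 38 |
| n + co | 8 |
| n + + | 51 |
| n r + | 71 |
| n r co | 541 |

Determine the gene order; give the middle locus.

r

The two rarest classes, n + co and + r +, are the double crossovers. Comparing them with the parentals, only the r allele has switched, so r is the middle locus and the order is n – r – co.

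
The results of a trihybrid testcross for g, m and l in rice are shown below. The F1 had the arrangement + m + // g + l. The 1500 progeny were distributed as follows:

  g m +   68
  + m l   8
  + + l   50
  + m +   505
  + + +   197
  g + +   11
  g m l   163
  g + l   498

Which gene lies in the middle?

The two rarest classes, + m l and g + +, are the double crossovers. Comparing them with the parentals, only the l allele has switched, so l is the middle locus and the order is g – l – m.

l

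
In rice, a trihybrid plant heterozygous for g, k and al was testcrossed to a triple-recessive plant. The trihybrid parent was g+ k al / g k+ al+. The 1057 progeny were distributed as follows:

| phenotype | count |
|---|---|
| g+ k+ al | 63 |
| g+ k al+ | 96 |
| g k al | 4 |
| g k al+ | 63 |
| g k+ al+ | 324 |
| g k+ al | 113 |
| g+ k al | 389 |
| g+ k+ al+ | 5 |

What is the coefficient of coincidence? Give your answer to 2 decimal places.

0.32

The two rarest classes, g k al and g+ k+ al+, are the double crossovers. Comparing them with the parentals, only the g allele has switched, so g is the middle locus and the order is al – g – k.
al–g: (209 + 9)/1057 = 0.2062; g–k: (126 + 9)/1057 = 0.1277.
Expected DCO frequency = 0.2062 × 0.1277 ≈ 0.02633; observed = 9/1057 ≈ 0.00851.
Coefficient of coincidence = 0.00851/0.02633 ≈ 0.32.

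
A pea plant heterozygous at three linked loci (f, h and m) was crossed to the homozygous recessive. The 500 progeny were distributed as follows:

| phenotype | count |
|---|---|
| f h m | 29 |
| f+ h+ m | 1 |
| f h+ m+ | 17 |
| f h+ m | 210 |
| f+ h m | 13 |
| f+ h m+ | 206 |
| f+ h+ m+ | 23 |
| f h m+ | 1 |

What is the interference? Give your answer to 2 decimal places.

0.42

The two most frequent reciprocal classes, f h+ m and f+ h m+, are the parental types, so the F1 was f h+ m / f+ h m+.
The two rarest classes, f+ h+ m and f h m+, are the double crossovers. Comparing them with the parentals, only the f allele has switched, so f is the middle locus and the order is h – f – m.
h–f: (52 + 2)/500 = 0.1080; f–m: (30 + 2)/500 = 0.0640.
Expected DCO frequency = 0.1080 × 0.0640 ≈ 0.00691; observed = 2/500 ≈ 0.00400.
Coefficient of coincidence = 0.00400/0.00691 ≈ 0.58; interference = 1 − 0.58 = 0.42.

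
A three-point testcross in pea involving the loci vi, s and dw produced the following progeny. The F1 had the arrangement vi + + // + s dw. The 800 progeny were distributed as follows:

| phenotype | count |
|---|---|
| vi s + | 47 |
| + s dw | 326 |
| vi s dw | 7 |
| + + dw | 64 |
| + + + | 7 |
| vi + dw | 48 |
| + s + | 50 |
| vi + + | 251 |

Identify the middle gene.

The two rarest classes, + + + and vi s dw, are the double crossovers. Comparing them with the parentals, only the vi allele has switched, so vi is the middle locus and the order is s – vi – dw.

vi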